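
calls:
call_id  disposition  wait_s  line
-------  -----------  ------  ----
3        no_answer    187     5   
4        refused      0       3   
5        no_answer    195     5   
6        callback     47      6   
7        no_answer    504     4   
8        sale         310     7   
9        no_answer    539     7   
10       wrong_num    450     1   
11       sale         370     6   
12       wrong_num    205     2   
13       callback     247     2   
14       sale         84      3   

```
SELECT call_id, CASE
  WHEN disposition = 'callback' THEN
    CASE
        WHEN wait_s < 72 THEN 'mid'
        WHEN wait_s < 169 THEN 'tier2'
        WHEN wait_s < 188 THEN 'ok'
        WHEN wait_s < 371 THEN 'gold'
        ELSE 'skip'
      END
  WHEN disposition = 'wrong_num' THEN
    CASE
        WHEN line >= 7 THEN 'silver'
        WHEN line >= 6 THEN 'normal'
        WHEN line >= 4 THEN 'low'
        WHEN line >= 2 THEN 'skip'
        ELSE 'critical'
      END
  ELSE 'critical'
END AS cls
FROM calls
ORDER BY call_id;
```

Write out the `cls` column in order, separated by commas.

call_id=3: disposition='no_answer' → outer ELSE → critical
call_id=4: disposition='refused' → outer ELSE → critical
call_id=5: disposition='no_answer' → outer ELSE → critical
call_id=6: disposition='callback' → inner[wait_s < 72] → mid
call_id=7: disposition='no_answer' → outer ELSE → critical
call_id=8: disposition='sale' → outer ELSE → critical
call_id=9: disposition='no_answer' → outer ELSE → critical
call_id=10: disposition='wrong_num' → inner[ELSE] → critical
call_id=11: disposition='sale' → outer ELSE → critical
call_id=12: disposition='wrong_num' → inner[line >= 2] → skip
call_id=13: disposition='callback' → inner[wait_s < 371] → gold
call_id=14: disposition='sale' → outer ELSE → critical

critical, critical, critical, mid, critical, critical, critical, critical, critical, skip, gold, critical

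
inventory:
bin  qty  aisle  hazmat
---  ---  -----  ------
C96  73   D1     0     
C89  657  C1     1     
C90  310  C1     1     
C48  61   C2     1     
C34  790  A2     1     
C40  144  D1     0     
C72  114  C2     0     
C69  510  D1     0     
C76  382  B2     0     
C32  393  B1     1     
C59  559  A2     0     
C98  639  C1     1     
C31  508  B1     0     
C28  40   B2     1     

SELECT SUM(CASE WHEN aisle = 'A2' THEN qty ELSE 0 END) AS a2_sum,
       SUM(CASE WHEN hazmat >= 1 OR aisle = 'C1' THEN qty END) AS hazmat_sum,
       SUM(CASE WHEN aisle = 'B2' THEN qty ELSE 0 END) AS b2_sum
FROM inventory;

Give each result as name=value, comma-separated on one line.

[a2_sum: aisle = 'A2']
bin=C96: ✗
bin=C89: ✗
bin=C90: ✗
bin=C48: ✗
bin=C34: ✓ → 790
bin=C40: ✗
bin=C72: ✗
bin=C69: ✗
bin=C76: ✗
bin=C32: ✗
bin=C59: ✓ → 559
bin=C98: ✗
bin=C31: ✗
bin=C28: ✗
a2_sum = 790 + 559 = 1349
—
[hazmat_sum: hazmat >= 1 OR aisle = 'C1']
bin=C96: ✗
bin=C89: ✓ → 657
bin=C90: ✓ → 310
bin=C48: ✓ → 61
bin=C34: ✓ → 790
bin=C40: ✗
bin=C72: ✗
bin=C69: ✗
bin=C76: ✗
bin=C32: ✓ → 393
bin=C59: ✗
bin=C98: ✓ → 639
bin=C31: ✗
bin=C28: ✓ → 40
hazmat_sum = 657 + 310 + 61 + 790 + 393 + 639 + 40 = 2890
—
[b2_sum: aisle = 'B2']
bin=C96: ✗
bin=C89: ✗
bin=C90: ✗
bin=C48: ✗
bin=C34: ✗
bin=C40: ✗
bin=C72: ✗
bin=C69: ✗
bin=C76: ✓ → 382
bin=C32: ✗
bin=C59: ✗
bin=C98: ✗
bin=C31: ✗
bin=C28: ✓ → 40
b2_sum = 382 + 40 = 422

a2_sum=1349, hazmat_sum=2890, b2_sum=422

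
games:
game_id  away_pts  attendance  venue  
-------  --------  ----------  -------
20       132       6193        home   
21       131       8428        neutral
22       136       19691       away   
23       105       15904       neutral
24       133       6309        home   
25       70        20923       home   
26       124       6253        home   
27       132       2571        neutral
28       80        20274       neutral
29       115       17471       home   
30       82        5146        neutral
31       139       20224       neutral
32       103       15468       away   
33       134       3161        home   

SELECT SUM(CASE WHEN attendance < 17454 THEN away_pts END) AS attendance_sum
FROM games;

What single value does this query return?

1076

game_id=20: ✓ → 132
game_id=21: ✓ → 131
game_id=22: ✗
game_id=23: ✓ → 105
game_id=24: ✓ → 133
game_id=25: ✗
game_id=26: ✓ → 124
game_id=27: ✓ → 132
game_id=28: ✗
game_id=29: ✗
game_id=30: ✓ → 82
game_id=31: ✗
game_id=32: ✓ → 103
game_id=33: ✓ → 134
attendance_sum = 132 + 131 + 105 + 133 + 124 + 132 + 82 + 103 + 134 = 1076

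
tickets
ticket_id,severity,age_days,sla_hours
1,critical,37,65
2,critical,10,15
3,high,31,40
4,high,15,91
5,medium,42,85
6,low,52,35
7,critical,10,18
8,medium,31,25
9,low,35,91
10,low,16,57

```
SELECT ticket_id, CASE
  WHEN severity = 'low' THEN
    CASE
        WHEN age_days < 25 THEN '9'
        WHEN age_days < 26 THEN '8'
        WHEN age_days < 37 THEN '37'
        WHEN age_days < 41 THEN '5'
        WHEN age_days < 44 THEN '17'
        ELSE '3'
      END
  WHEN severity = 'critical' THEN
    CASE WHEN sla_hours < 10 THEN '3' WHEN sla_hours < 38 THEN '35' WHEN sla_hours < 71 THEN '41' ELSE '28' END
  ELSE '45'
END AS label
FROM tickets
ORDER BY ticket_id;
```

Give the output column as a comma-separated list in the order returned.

41, 35, 45, 45, 45, 3, 35, 45, 37, 9

ticket_id=1: severity='critical' → inner[sla_hours < 71] → 41
ticket_id=2: severity='critical' → inner[sla_hours < 38] → 35
ticket_id=3: severity='high' → outer ELSE → 45
ticket_id=4: severity='high' → outer ELSE → 45
ticket_id=5: severity='medium' → outer ELSE → 45
ticket_id=6: severity='low' → inner[ELSE] → 3
ticket_id=7: severity='critical' → inner[sla_hours < 38] → 35
ticket_id=8: severity='medium' → outer ELSE → 45
ticket_id=9: severity='low' → inner[age_days < 37] → 37
ticket_id=10: severity='low' → inner[age_days < 25] → 9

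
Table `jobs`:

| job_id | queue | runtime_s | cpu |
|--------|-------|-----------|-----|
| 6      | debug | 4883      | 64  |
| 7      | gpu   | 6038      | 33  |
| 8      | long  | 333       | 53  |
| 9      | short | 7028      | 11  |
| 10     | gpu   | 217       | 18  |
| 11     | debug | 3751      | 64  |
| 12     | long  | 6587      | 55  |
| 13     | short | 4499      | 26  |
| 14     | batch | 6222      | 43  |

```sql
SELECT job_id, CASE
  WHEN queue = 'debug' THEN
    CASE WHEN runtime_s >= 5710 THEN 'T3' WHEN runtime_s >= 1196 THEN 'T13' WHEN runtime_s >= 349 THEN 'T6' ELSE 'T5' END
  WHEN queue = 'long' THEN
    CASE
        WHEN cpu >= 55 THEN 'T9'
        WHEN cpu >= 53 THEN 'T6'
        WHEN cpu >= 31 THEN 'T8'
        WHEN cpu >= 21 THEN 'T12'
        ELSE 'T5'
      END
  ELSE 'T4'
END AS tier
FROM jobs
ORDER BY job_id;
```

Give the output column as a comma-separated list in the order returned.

job_id=6: queue='debug' → inner[runtime_s >= 1196] → T13
job_id=7: queue='gpu' → outer ELSE → T4
job_id=8: queue='long' → inner[cpu >= 53] → T6
job_id=9: queue='short' → outer ELSE → T4
job_id=10: queue='gpu' → outer ELSE → T4
job_id=11: queue='debug' → inner[runtime_s >= 1196] → T13
job_id=12: queue='long' → inner[cpu >= 55] → T9
job_id=13: queue='short' → outer ELSE → T4
job_id=14: queue='batch' → outer ELSE → T4

T13, T4, T6, T4, T4, T13, T9, T4, T4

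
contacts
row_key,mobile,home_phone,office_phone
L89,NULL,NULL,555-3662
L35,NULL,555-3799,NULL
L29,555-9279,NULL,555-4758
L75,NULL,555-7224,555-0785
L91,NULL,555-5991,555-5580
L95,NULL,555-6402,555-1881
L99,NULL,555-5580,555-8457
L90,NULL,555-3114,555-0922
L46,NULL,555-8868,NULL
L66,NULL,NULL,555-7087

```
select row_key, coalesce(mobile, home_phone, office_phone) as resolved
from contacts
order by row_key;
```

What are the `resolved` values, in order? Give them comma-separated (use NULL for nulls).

555-9279, 555-3799, 555-8868, 555-7087, 555-7224, 555-3662, 555-3114, 555-5991, 555-6402, 555-5580

row_key=L29: mobile=555-9279 → 555-9279
row_key=L35: mobile=NULL, home_phone=555-3799 → 555-3799
row_key=L46: mobile=NULL, home_phone=555-8868 → 555-8868
row_key=L66: mobile=NULL, home_phone=NULL, office_phone=555-7087 → 555-7087
row_key=L75: mobile=NULL, home_phone=555-7224 → 555-7224
row_key=L89: mobile=NULL, home_phone=NULL, office_phone=555-3662 → 555-3662
row_key=L90: mobile=NULL, home_phone=555-3114 → 555-3114
row_key=L91: mobile=NULL, home_phone=555-5991 → 555-5991
row_key=L95: mobile=NULL, home_phone=555-6402 → 555-6402
row_key=L99: mobile=NULL, home_phone=555-5580 → 555-5580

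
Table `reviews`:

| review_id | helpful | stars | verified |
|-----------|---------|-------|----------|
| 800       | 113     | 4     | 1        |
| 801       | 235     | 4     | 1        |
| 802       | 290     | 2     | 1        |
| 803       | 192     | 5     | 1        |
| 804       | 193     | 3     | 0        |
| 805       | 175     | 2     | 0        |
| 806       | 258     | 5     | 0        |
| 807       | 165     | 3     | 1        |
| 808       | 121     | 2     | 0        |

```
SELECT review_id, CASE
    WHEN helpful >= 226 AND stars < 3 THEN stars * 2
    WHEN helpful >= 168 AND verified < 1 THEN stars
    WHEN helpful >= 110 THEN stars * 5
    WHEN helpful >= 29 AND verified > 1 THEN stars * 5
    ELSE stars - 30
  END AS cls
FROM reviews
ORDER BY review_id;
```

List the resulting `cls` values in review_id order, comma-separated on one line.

20, 20, 4, 25, 3, 2, 5, 15, 10

review_id=800: helpful >= 110 → 20
review_id=801: helpful >= 110 → 20
review_id=802: helpful >= 226 AND stars < 3 → 4
review_id=803: helpful >= 110 → 25
review_id=804: helpful >= 168 AND verified < 1 → 3
review_id=805: helpful >= 168 AND verified < 1 → 2
review_id=806: helpful >= 168 AND verified < 1 → 5
review_id=807: helpful >= 110 → 15
review_id=808: helpful >= 110 → 10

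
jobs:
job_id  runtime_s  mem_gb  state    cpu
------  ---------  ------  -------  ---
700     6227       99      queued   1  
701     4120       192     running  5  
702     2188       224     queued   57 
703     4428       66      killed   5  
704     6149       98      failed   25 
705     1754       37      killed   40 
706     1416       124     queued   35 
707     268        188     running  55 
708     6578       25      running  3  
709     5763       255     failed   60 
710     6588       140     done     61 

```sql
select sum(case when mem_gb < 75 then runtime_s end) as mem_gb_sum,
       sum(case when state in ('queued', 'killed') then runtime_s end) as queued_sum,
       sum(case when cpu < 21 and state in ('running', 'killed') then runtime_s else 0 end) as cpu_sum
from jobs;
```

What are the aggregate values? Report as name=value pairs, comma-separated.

mem_gb_sum=12760, queued_sum=16013, cpu_sum=15126

[mem_gb_sum: mem_gb < 75]
job_id=700: ✗
job_id=701: ✗
job_id=702: ✗
job_id=703: ✓ → 4428
job_id=704: ✗
job_id=705: ✓ → 1754
job_id=706: ✗
job_id=707: ✗
job_id=708: ✓ → 6578
job_id=709: ✗
job_id=710: ✗
mem_gb_sum = 4428 + 1754 + 6578 = 12760
—
[queued_sum: state in ('queued', 'killed')]
job_id=700: ✓ → 6227
job_id=701: ✗
job_id=702: ✓ → 2188
job_id=703: ✓ → 4428
job_id=704: ✗
job_id=705: ✓ → 1754
job_id=706: ✓ → 1416
job_id=707: ✗
job_id=708: ✗
job_id=709: ✗
job_id=710: ✗
queued_sum = 6227 + 2188 + 4428 + 1754 + 1416 = 16013
—
[cpu_sum: cpu < 21 and state in ('running', 'killed')]
job_id=700: ✗
job_id=701: ✓ → 4120
job_id=702: ✗
job_id=703: ✓ → 4428
job_id=704: ✗
job_id=705: ✗
job_id=706: ✗
job_id=707: ✗
job_id=708: ✓ → 6578
job_id=709: ✗
job_id=710: ✗
cpu_sum = 4120 + 4428 + 6578 = 15126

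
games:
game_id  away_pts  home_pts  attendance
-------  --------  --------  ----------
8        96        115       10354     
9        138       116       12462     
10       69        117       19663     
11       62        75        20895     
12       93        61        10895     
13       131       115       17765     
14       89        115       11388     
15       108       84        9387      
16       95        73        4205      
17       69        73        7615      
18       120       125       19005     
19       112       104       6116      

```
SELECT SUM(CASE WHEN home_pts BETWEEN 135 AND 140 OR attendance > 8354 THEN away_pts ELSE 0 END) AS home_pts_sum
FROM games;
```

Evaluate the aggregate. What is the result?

906

game_id=8: ✓ → 96
game_id=9: ✓ → 138
game_id=10: ✓ → 69
game_id=11: ✓ → 62
game_id=12: ✓ → 93
game_id=13: ✓ → 131
game_id=14: ✓ → 89
game_id=15: ✓ → 108
game_id=16: ✗
game_id=17: ✗
game_id=18: ✓ → 120
game_id=19: ✗
home_pts_sum = 96 + 138 + 69 + 62 + 93 + 131 + 89 + 108 + 120 = 906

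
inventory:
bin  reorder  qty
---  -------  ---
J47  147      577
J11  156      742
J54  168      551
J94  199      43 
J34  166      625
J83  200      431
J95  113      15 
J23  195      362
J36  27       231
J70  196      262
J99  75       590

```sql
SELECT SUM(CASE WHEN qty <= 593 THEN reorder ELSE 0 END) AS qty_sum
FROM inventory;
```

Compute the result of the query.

bin=J47: ✓ → 147
bin=J11: ✗
bin=J54: ✓ → 168
bin=J94: ✓ → 199
bin=J34: ✗
bin=J83: ✓ → 200
bin=J95: ✓ → 113
bin=J23: ✓ → 195
bin=J36: ✓ → 27
bin=J70: ✓ → 196
bin=J99: ✓ → 75
qty_sum = 147 + 168 + 199 + 200 + 113 + 195 + 27 + 196 + 75 = 1320

1320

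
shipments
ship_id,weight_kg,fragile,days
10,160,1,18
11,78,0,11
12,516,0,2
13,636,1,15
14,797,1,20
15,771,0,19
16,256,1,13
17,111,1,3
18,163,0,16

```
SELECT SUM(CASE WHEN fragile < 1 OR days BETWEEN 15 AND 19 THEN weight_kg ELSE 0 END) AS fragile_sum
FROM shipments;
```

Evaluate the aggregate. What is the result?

ship_id=10: ✓ → 160
ship_id=11: ✓ → 78
ship_id=12: ✓ → 516
ship_id=13: ✓ → 636
ship_id=14: ✗
ship_id=15: ✓ → 771
ship_id=16: ✗
ship_id=17: ✗
ship_id=18: ✓ → 163
fragile_sum = 160 + 78 + 516 + 636 + 771 + 163 = 2324

2324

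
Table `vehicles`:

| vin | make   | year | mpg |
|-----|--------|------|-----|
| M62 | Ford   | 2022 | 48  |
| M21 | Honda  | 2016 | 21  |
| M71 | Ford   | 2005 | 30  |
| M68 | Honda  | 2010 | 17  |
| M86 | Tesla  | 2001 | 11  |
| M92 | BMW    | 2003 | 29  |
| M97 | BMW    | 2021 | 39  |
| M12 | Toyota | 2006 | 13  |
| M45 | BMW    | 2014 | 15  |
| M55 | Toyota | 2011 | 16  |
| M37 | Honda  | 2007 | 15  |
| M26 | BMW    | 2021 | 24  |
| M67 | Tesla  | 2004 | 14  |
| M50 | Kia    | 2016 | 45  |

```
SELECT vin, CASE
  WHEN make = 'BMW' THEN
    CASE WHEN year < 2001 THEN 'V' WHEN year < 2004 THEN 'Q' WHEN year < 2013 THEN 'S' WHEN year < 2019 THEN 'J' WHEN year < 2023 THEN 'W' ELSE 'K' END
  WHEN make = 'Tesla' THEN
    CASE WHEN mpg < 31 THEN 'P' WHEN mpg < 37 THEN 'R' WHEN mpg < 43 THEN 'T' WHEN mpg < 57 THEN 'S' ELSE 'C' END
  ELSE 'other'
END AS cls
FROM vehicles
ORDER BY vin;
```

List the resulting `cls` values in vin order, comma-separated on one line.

other, other, W, other, J, other, other, other, P, other, other, P, Q, W

vin=M12: make='Toyota' → outer ELSE → other
vin=M21: make='Honda' → outer ELSE → other
vin=M26: make='BMW' → inner[year < 2023] → W
vin=M37: make='Honda' → outer ELSE → other
vin=M45: make='BMW' → inner[year < 2019] → J
vin=M50: make='Kia' → outer ELSE → other
vin=M55: make='Toyota' → outer ELSE → other
vin=M62: make='Ford' → outer ELSE → other
vin=M67: make='Tesla' → inner[mpg < 31] → P
vin=M68: make='Honda' → outer ELSE → other
vin=M71: make='Ford' → outer ELSE → other
vin=M86: make='Tesla' → inner[mpg < 31] → P
vin=M92: make='BMW' → inner[year < 2004] → Q
vin=M97: make='BMW' → inner[year < 2023] → W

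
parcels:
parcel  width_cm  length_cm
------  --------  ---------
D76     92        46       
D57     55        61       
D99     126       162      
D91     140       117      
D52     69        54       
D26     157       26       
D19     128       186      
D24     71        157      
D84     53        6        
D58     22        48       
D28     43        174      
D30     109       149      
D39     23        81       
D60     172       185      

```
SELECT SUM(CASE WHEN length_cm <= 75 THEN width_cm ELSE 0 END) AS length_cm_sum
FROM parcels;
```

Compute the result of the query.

448

parcel=D76: ✓ → 92
parcel=D57: ✓ → 55
parcel=D99: ✗
parcel=D91: ✗
parcel=D52: ✓ → 69
parcel=D26: ✓ → 157
parcel=D19: ✗
parcel=D24: ✗
parcel=D84: ✓ → 53
parcel=D58: ✓ → 22
parcel=D28: ✗
parcel=D30: ✗
parcel=D39: ✗
parcel=D60: ✗
length_cm_sum = 92 + 55 + 69 + 157 + 53 + 22 = 448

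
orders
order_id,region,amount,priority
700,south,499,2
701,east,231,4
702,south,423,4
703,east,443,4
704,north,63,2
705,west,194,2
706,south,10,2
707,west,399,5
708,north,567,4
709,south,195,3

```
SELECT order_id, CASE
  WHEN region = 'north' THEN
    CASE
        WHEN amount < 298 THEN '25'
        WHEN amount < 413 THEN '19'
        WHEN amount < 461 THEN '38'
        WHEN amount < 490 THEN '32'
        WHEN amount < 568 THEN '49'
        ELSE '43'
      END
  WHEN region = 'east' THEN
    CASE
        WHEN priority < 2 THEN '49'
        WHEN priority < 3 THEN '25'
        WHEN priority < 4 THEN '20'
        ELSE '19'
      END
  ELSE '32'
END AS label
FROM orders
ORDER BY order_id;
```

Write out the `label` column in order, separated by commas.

32, 19, 32, 19, 25, 32, 32, 32, 49, 32

order_id=700: region='south' → outer ELSE → 32
order_id=701: region='east' → inner[ELSE] → 19
order_id=702: region='south' → outer ELSE → 32
order_id=703: region='east' → inner[ELSE] → 19
order_id=704: region='north' → inner[amount < 298] → 25
order_id=705: region='west' → outer ELSE → 32
order_id=706: region='south' → outer ELSE → 32
order_id=707: region='west' → outer ELSE → 32
order_id=708: region='north' → inner[amount < 568] → 49
order_id=709: region='south' → outer ELSE → 32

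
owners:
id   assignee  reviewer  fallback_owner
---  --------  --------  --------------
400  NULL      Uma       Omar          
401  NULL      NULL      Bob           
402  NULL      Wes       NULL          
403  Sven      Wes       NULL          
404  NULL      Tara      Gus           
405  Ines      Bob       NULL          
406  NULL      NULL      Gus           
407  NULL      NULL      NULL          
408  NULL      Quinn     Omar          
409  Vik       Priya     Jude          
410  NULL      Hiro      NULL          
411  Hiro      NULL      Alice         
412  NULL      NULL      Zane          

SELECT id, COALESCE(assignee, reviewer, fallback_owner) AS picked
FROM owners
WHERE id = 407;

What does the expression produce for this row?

id = 407: assignee=NULL, reviewer=NULL, fallback_owner=NULL.
assignee=NULL, reviewer=NULL, fallback_owner=NULL (all NULL) → NULL

NULL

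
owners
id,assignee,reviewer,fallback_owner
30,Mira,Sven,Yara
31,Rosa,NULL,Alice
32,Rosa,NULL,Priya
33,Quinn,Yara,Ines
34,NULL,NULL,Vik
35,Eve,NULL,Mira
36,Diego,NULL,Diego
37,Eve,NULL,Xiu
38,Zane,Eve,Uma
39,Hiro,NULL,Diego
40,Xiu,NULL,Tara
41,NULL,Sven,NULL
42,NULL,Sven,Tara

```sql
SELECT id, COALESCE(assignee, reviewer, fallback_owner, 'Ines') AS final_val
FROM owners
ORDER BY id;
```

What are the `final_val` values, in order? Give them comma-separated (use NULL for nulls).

id=30: assignee=Mira → Mira
id=31: assignee=Rosa → Rosa
id=32: assignee=Rosa → Rosa
id=33: assignee=Quinn → Quinn
id=34: assignee=NULL, reviewer=NULL, fallback_owner=Vik → Vik
id=35: assignee=Eve → Eve
id=36: assignee=Diego → Diego
id=37: assignee=Eve → Eve
id=38: assignee=Zane → Zane
id=39: assignee=Hiro → Hiro
id=40: assignee=Xiu → Xiu
id=41: assignee=NULL, reviewer=Sven → Sven
id=42: assignee=NULL, reviewer=Sven → Sven

Mira, Rosa, Rosa, Quinn, Vik, Eve, Diego, Eve, Zane, Hiro, Xiu, Sven, Sven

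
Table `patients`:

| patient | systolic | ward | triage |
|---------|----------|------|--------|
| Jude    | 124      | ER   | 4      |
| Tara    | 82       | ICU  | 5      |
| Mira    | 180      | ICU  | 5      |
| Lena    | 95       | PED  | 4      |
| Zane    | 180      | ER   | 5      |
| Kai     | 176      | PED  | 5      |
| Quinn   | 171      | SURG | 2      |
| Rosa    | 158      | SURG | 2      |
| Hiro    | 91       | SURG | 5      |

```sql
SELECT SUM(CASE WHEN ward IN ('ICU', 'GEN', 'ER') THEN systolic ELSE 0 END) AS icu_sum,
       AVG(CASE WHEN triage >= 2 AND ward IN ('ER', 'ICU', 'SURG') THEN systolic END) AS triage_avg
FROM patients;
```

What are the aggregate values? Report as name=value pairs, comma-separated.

icu_sum=566, triage_avg=140.8571428571

[icu_sum: ward IN ('ICU', 'GEN', 'ER')]
patient=Jude: ✓ → 124
patient=Tara: ✓ → 82
patient=Mira: ✓ → 180
patient=Lena: ✗
patient=Zane: ✓ → 180
patient=Kai: ✗
patient=Quinn: ✗
patient=Rosa: ✗
patient=Hiro: ✗
icu_sum = 124 + 82 + 180 + 180 = 566
—
[triage_avg: triage >= 2 AND ward IN ('ER', 'ICU', 'SURG')]
patient=Jude: ✓ → 124
patient=Tara: ✓ → 82
patient=Mira: ✓ → 180
patient=Lena: ✗
patient=Zane: ✓ → 180
patient=Kai: ✗
patient=Quinn: ✓ → 171
patient=Rosa: ✓ → 158
patient=Hiro: ✓ → 91
triage_avg = (124 + 82 + 180 + 180 + 171 + 158 + 91) / 7 = 140.8571428571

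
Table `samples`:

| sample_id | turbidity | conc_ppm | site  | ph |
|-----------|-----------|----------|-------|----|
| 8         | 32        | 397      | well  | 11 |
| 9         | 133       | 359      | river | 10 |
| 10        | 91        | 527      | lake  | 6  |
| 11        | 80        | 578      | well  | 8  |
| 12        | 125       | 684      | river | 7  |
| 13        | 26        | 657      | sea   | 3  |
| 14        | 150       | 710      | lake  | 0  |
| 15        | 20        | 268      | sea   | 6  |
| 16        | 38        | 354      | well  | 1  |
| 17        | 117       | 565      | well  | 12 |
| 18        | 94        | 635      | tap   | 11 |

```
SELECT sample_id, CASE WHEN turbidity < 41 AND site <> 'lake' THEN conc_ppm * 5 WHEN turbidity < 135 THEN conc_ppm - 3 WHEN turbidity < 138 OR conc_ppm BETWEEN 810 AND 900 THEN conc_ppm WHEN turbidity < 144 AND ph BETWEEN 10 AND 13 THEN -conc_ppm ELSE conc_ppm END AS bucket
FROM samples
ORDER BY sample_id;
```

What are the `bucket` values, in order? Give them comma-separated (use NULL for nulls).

1985, 356, 524, 575, 681, 3285, 710, 1340, 1770, 562, 632

sample_id=8: turbidity < 41 AND site <> 'lake' → 1985
sample_id=9: turbidity < 135 → 356
sample_id=10: turbidity < 135 → 524
sample_id=11: turbidity < 135 → 575
sample_id=12: turbidity < 135 → 681
sample_id=13: turbidity < 41 AND site <> 'lake' → 3285
sample_id=14: ELSE → 710
sample_id=15: turbidity < 41 AND site <> 'lake' → 1340
sample_id=16: turbidity < 41 AND site <> 'lake' → 1770
sample_id=17: turbidity < 135 → 562
sample_id=18: turbidity < 135 → 632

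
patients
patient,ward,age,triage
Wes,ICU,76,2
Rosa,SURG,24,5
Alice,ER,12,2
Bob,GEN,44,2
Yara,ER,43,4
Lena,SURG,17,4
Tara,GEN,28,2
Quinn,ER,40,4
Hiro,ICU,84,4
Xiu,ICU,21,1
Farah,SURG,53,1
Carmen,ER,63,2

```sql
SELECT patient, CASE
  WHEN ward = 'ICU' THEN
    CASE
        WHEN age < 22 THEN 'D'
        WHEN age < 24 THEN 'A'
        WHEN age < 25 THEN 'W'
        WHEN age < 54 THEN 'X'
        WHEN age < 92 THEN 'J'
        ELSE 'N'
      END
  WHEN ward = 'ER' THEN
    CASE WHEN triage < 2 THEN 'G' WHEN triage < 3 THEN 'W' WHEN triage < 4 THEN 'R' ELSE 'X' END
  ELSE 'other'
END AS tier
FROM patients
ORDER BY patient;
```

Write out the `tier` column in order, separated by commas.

W, other, W, other, J, other, X, other, other, J, D, X

patient=Alice: ward='ER' → inner[triage < 3] → W
patient=Bob: ward='GEN' → outer ELSE → other
patient=Carmen: ward='ER' → inner[triage < 3] → W
patient=Farah: ward='SURG' → outer ELSE → other
patient=Hiro: ward='ICU' → inner[age < 92] → J
patient=Lena: ward='SURG' → outer ELSE → other
patient=Quinn: ward='ER' → inner[ELSE] → X
patient=Rosa: ward='SURG' → outer ELSE → other
patient=Tara: ward='GEN' → outer ELSE → other
patient=Wes: ward='ICU' → inner[age < 92] → J
patient=Xiu: ward='ICU' → inner[age < 22] → D
patient=Yara: ward='ER' → inner[ELSE] → X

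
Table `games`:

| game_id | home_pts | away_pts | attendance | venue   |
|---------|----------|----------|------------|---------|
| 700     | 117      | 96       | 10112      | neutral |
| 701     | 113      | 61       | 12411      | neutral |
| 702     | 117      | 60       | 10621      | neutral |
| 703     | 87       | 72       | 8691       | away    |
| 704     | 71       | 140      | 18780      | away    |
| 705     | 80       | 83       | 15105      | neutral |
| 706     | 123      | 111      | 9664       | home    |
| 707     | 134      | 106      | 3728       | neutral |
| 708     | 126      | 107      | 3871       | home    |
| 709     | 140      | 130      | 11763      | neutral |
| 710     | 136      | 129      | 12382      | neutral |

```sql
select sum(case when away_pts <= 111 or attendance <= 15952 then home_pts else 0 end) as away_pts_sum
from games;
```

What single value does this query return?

game_id=700: ✓ → 117
game_id=701: ✓ → 113
game_id=702: ✓ → 117
game_id=703: ✓ → 87
game_id=704: ✗
game_id=705: ✓ → 80
game_id=706: ✓ → 123
game_id=707: ✓ → 134
game_id=708: ✓ → 126
game_id=709: ✓ → 140
game_id=710: ✓ → 136
away_pts_sum = 117 + 113 + 117 + 87 + 80 + 123 + 134 + 126 + 140 + 136 = 1173

1173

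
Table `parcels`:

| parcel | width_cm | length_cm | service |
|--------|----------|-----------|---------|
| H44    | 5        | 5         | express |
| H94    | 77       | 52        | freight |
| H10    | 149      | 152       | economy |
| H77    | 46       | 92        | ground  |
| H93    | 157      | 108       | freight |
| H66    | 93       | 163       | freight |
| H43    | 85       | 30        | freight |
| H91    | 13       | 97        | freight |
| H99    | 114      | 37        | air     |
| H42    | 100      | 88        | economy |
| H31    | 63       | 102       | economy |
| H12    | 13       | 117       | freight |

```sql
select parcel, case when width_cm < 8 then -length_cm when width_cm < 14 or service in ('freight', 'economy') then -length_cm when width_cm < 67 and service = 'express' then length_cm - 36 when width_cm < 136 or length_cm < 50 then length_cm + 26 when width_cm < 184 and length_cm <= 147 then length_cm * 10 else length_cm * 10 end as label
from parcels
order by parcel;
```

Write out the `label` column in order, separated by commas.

parcel=H10: width_cm < 14 or service in ('freight', 'economy') → -152
parcel=H12: width_cm < 14 or service in ('freight', 'economy') → -117
parcel=H31: width_cm < 14 or service in ('freight', 'economy') → -102
parcel=H42: width_cm < 14 or service in ('freight', 'economy') → -88
parcel=H43: width_cm < 14 or service in ('freight', 'economy') → -30
parcel=H44: width_cm < 8 → -5
parcel=H66: width_cm < 14 or service in ('freight', 'economy') → -163
parcel=H77: width_cm < 136 or length_cm < 50 → 118
parcel=H91: width_cm < 14 or service in ('freight', 'economy') → -97
parcel=H93: width_cm < 14 or service in ('freight', 'economy') → -108
parcel=H94: width_cm < 14 or service in ('freight', 'economy') → -52
parcel=H99: width_cm < 136 or length_cm < 50 → 63

-152, -117, -102, -88, -30, -5, -163, 118, -97, -108, -52, 63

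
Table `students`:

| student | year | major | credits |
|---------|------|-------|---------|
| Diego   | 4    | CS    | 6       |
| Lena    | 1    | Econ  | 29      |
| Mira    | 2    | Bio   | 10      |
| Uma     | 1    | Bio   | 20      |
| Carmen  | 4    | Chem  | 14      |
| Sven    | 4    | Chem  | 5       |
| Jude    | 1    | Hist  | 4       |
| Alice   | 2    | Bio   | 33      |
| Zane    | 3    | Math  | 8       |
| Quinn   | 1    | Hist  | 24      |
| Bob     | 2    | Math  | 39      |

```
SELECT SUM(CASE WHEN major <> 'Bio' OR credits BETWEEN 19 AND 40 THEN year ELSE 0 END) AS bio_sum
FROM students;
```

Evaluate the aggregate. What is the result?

student=Diego: ✓ → 4
student=Lena: ✓ → 1
student=Mira: ✗
student=Uma: ✓ → 1
student=Carmen: ✓ → 4
student=Sven: ✓ → 4
student=Jude: ✓ → 1
student=Alice: ✓ → 2
student=Zane: ✓ → 3
student=Quinn: ✓ → 1
student=Bob: ✓ → 2
bio_sum = 4 + 1 + 1 + 4 + 4 + 1 + 2 + 3 + 1 + 2 = 23

23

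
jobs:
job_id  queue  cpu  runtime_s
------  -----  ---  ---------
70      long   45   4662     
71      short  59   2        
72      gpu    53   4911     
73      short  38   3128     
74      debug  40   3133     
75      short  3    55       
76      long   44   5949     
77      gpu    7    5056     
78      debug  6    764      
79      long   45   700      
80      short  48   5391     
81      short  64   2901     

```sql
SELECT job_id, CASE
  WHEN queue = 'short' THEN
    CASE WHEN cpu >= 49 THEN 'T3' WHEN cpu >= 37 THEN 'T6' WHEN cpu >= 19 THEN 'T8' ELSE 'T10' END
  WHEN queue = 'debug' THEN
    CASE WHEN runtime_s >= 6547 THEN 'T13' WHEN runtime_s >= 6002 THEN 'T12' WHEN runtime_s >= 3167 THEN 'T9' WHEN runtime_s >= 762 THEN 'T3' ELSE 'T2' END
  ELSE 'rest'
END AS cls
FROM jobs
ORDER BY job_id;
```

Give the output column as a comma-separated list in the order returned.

rest, T3, rest, T6, T3, T10, rest, rest, T3, rest, T6, T3

job_id=70: queue='long' → outer ELSE → rest
job_id=71: queue='short' → inner[cpu >= 49] → T3
job_id=72: queue='gpu' → outer ELSE → rest
job_id=73: queue='short' → inner[cpu >= 37] → T6
job_id=74: queue='debug' → inner[runtime_s >= 762] → T3
job_id=75: queue='short' → inner[ELSE] → T10
job_id=76: queue='long' → outer ELSE → rest
job_id=77: queue='gpu' → outer ELSE → rest
job_id=78: queue='debug' → inner[runtime_s >= 762] → T3
job_id=79: queue='long' → outer ELSE → rest
job_id=80: queue='short' → inner[cpu >= 37] → T6
job_id=81: queue='short' → inner[cpu >= 49] → T3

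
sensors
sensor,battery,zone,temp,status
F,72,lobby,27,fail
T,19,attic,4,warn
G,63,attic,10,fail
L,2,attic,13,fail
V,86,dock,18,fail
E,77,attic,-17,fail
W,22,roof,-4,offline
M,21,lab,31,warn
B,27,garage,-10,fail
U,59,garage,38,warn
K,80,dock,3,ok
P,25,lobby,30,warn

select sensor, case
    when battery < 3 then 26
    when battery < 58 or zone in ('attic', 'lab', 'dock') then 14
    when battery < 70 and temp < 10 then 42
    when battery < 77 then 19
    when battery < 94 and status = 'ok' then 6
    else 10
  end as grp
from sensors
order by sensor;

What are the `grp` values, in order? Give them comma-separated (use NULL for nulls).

sensor=B: battery < 58 or zone in ('attic', 'lab', 'dock') → 14
sensor=E: battery < 58 or zone in ('attic', 'lab', 'dock') → 14
sensor=F: battery < 77 → 19
sensor=G: battery < 58 or zone in ('attic', 'lab', 'dock') → 14
sensor=K: battery < 58 or zone in ('attic', 'lab', 'dock') → 14
sensor=L: battery < 3 → 26
sensor=M: battery < 58 or zone in ('attic', 'lab', 'dock') → 14
sensor=P: battery < 58 or zone in ('attic', 'lab', 'dock') → 14
sensor=T: battery < 58 or zone in ('attic', 'lab', 'dock') → 14
sensor=U: battery < 77 → 19
sensor=V: battery < 58 or zone in ('attic', 'lab', 'dock') → 14
sensor=W: battery < 58 or zone in ('attic', 'lab', 'dock') → 14

14, 14, 19, 14, 14, 26, 14, 14, 14, 19, 14, 14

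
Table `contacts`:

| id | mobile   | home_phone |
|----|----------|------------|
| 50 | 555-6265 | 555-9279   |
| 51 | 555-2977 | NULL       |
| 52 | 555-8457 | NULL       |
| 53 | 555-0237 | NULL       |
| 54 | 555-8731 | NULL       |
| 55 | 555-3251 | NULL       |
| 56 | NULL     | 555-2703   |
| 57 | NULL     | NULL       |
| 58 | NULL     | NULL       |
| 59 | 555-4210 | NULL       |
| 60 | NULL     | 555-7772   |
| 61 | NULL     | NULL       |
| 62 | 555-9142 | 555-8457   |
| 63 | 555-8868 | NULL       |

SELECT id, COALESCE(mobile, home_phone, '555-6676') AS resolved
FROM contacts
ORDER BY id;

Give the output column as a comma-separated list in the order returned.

555-6265, 555-2977, 555-8457, 555-0237, 555-8731, 555-3251, 555-2703, 555-6676, 555-6676, 555-4210, 555-7772, 555-6676, 555-9142, 555-8868

id=50: mobile=555-6265 → 555-6265
id=51: mobile=555-2977 → 555-2977
id=52: mobile=555-8457 → 555-8457
id=53: mobile=555-0237 → 555-0237
id=54: mobile=555-8731 → 555-8731
id=55: mobile=555-3251 → 555-3251
id=56: mobile=NULL, home_phone=555-2703 → 555-2703
id=57: mobile=NULL, home_phone=NULL, → literal 555-6676 → 555-6676
id=58: mobile=NULL, home_phone=NULL, → literal 555-6676 → 555-6676
id=59: mobile=555-4210 → 555-4210
id=60: mobile=NULL, home_phone=555-7772 → 555-7772
id=61: mobile=NULL, home_phone=NULL, → literal 555-6676 → 555-6676
id=62: mobile=555-9142 → 555-9142
id=63: mobile=555-8868 → 555-8868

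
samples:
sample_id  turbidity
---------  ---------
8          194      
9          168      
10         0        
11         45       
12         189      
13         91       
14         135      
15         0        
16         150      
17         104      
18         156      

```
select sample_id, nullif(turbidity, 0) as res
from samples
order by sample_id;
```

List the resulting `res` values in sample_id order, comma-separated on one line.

sample_id=8: turbidity=194 vs 0: differ → 194
sample_id=9: turbidity=168 vs 0: differ → 168
sample_id=10: turbidity=0 vs 0: equal → NULL
sample_id=11: turbidity=45 vs 0: differ → 45
sample_id=12: turbidity=189 vs 0: differ → 189
sample_id=13: turbidity=91 vs 0: differ → 91
sample_id=14: turbidity=135 vs 0: differ → 135
sample_id=15: turbidity=0 vs 0: equal → NULL
sample_id=16: turbidity=150 vs 0: differ → 150
sample_id=17: turbidity=104 vs 0: differ → 104
sample_id=18: turbidity=156 vs 0: differ → 156

194, 168, NULL, 45, 189, 91, 135, NULL, 150, 104, 156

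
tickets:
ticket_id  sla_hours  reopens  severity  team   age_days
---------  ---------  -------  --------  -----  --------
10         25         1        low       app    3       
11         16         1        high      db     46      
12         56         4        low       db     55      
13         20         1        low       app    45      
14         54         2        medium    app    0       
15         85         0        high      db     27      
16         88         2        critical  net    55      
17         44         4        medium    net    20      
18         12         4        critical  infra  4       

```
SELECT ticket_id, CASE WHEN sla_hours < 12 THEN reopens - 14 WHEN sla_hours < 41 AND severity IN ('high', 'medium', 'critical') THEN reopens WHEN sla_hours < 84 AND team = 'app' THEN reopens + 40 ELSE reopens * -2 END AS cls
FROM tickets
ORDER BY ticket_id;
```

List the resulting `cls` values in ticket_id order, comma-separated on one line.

41, 1, -8, 41, 42, 0, -4, -8, 4

ticket_id=10: sla_hours < 84 AND team = 'app' → 41
ticket_id=11: sla_hours < 41 AND severity IN ('high', 'medium', 'critical') → 1
ticket_id=12: ELSE → -8
ticket_id=13: sla_hours < 84 AND team = 'app' → 41
ticket_id=14: sla_hours < 84 AND team = 'app' → 42
ticket_id=15: ELSE → 0
ticket_id=16: ELSE → -4
ticket_id=17: ELSE → -8
ticket_id=18: sla_hours < 41 AND severity IN ('high', 'medium', 'critical') → 4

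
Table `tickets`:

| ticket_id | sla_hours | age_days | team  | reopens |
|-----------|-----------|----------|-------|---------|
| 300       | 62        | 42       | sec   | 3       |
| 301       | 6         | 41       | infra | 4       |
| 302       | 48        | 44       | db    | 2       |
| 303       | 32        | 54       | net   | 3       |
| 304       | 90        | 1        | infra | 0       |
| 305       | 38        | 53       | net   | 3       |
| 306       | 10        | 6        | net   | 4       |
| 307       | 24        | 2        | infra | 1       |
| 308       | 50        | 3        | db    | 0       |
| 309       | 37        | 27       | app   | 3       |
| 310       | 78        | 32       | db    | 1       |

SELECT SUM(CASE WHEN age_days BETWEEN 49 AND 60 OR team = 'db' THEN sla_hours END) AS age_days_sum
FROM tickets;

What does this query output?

ticket_id=300: ✗
ticket_id=301: ✗
ticket_id=302: ✓ → 48
ticket_id=303: ✓ → 32
ticket_id=304: ✗
ticket_id=305: ✓ → 38
ticket_id=306: ✗
ticket_id=307: ✗
ticket_id=308: ✓ → 50
ticket_id=309: ✗
ticket_id=310: ✓ → 78
age_days_sum = 48 + 32 + 38 + 50 + 78 = 246

246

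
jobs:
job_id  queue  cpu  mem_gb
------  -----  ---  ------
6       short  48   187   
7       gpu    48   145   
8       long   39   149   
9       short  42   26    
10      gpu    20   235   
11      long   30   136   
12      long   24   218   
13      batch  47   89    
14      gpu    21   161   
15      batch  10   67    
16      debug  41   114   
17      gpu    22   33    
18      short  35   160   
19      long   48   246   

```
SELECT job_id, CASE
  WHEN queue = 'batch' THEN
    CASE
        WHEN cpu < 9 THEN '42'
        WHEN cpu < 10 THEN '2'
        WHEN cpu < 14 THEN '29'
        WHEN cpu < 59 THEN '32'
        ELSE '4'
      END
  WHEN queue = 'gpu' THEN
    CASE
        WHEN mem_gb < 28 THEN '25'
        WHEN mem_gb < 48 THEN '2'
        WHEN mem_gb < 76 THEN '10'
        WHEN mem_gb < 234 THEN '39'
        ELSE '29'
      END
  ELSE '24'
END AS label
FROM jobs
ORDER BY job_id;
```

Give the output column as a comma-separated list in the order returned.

job_id=6: queue='short' → outer ELSE → 24
job_id=7: queue='gpu' → inner[mem_gb < 234] → 39
job_id=8: queue='long' → outer ELSE → 24
job_id=9: queue='short' → outer ELSE → 24
job_id=10: queue='gpu' → inner[ELSE] → 29
job_id=11: queue='long' → outer ELSE → 24
job_id=12: queue='long' → outer ELSE → 24
job_id=13: queue='batch' → inner[cpu < 59] → 32
job_id=14: queue='gpu' → inner[mem_gb < 234] → 39
job_id=15: queue='batch' → inner[cpu < 14] → 29
job_id=16: queue='debug' → outer ELSE → 24
job_id=17: queue='gpu' → inner[mem_gb < 48] → 2
job_id=18: queue='short' → outer ELSE → 24
job_id=19: queue='long' → outer ELSE → 24

24, 39, 24, 24, 29, 24, 24, 32, 39, 29, 24, 2, 24, 24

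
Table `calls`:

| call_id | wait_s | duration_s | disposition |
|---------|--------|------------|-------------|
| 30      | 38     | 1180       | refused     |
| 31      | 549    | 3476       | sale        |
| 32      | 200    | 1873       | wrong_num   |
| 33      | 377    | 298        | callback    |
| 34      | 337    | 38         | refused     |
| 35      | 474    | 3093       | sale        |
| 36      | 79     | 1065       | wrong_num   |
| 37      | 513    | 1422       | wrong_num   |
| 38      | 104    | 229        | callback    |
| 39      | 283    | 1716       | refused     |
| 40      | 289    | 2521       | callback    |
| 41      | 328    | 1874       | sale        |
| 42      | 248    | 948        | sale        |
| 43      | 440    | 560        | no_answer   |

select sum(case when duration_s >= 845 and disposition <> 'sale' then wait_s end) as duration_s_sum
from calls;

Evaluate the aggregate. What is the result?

call_id=30: ✓ → 38
call_id=31: ✗
call_id=32: ✓ → 200
call_id=33: ✗
call_id=34: ✗
call_id=35: ✗
call_id=36: ✓ → 79
call_id=37: ✓ → 513
call_id=38: ✗
call_id=39: ✓ → 283
call_id=40: ✓ → 289
call_id=41: ✗
call_id=42: ✗
call_id=43: ✗
duration_s_sum = 38 + 200 + 79 + 513 + 283 + 289 = 1402

1402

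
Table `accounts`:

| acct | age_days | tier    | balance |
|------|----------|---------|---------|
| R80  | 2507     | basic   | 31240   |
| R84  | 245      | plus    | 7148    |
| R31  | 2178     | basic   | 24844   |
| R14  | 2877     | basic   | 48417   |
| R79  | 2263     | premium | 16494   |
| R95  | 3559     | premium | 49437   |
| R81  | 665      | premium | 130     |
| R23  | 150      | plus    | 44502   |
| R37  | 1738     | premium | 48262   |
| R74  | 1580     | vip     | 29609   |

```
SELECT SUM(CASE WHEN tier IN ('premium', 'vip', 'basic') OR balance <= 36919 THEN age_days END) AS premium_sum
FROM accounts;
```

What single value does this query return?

17612

acct=R80: ✓ → 2507
acct=R84: ✓ → 245
acct=R31: ✓ → 2178
acct=R14: ✓ → 2877
acct=R79: ✓ → 2263
acct=R95: ✓ → 3559
acct=R81: ✓ → 665
acct=R23: ✗
acct=R37: ✓ → 1738
acct=R74: ✓ → 1580
premium_sum = 2507 + 245 + 2178 + 2877 + 2263 + 3559 + 665 + 1738 + 1580 = 17612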